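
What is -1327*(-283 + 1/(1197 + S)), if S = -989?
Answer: 78111201/208 ≈ 3.7553e+5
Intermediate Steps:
-1327*(-283 + 1/(1197 + S)) = -1327*(-283 + 1/(1197 - 989)) = -1327*(-283 + 1/208) = -1327*(-58863/208) = 78111201/208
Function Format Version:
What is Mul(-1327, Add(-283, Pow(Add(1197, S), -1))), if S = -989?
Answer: Rational(78111201, 208) ≈ 3.7553e+5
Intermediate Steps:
Mul(-1327, Add(-283, Pow(Add(1197, S), -1))) = Mul(-1327, Add(-283, Pow(Add(1197, -989), -1))) = Mul(-1327, Add(-283, Pow(208, -1))) = Mul(-1327, Add(-283, Rational(1, 208))) = Mul(-1327, Rational(-58863, 208)) = Rational(78111201, 208)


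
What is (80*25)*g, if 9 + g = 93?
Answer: 168000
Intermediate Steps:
g = 84 (g = -9 + 93 = 84)
(80*25)*g = (80*25)*84 = 2000*84 = 168000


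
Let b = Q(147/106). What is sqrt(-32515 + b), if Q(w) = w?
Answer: 11*I*sqrt(3019198)/106 ≈ 180.32*I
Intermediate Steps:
b = 147/106 ≈ 1.3868
sqrt(-32515 + b) = sqrt(-32515 + 147/106) = sqrt(-3446443/106) = 11*I*sqrt(3019198)/106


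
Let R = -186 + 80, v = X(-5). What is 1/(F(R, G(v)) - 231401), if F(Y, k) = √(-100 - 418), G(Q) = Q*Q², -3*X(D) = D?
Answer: -231401/53546423319 - I*√518/53546423319 ≈ -4.3215e-6 - 4.2504e-10*I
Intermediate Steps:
X(D) = -D/3
v = 5/3 (v = -⅓*(-5) = 5/3 ≈ 1.6667)
R = -106
G(Q) = Q³
F(Y, k) = I*√518 (F(Y, k) = √(-518) = I*√518)
1/(F(R, G(v)) - 231401) = 1/(I*√518 - 231401) = 1/(-231401 + I*√518)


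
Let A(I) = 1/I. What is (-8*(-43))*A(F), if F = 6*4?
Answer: 43/3 ≈ 14.333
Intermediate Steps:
F = 24
(-8*(-43))*A(F) = -8*(-43)/24 = 344*(1/24) = 43/3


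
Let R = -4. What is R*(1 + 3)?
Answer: -16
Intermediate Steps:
R*(1 + 3) = -4*(1 + 3) = -4*4 = -16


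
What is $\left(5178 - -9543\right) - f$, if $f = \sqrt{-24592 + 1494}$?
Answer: $14721 - i \sqrt{23098} \approx 14721.0 - 151.98 i$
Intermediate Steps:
$f = i \sqrt{23098}$ ($f = \sqrt{-23098} = i \sqrt{23098} \approx 151.98 i$)
$\left(5178 - -9543\right) - f = \left(5178 - -9543\right) - i \sqrt{23098} = \left(5178 + 9543\right) - i \sqrt{23098} = 14721 - i \sqrt{23098}$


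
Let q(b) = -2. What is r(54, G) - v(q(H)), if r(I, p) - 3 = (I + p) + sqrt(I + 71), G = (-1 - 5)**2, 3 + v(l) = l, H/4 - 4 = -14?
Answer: 98 + 5*sqrt(5) ≈ 109.18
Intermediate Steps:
H = -40 (H = 16 + 4*(-14) = 16 - 56 = -40)
v(l) = -3 + l
G = 36 (G = (-6)**2 = 36)
r(I, p) = 3 + I + p + sqrt(71 + I) (r(I, p) = 3 + ((I + p) + sqrt(I + 71)) = 3 + ((I + p) + sqrt(71 + I)) = 3 + (I + p + sqrt(71 + I)) = 3 + I + p + sqrt(71 + I))
r(54, G) - v(q(H)) = (3 + 54 + 36 + sqrt(71 + 54)) - (-3 - 2) = (3 + 54 + 36 + sqrt(125)) - 1*(-5) = (3 + 54 + 36 + 5*sqrt(5)) + 5 = (93 + 5*sqrt(5)) + 5 = 98 + 5*sqrt(5)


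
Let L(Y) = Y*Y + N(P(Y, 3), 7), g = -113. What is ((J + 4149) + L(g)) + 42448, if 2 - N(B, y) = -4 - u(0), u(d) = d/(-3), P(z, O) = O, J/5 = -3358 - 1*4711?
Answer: 19027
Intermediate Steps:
J = -40345 (J = 5*(-3358 - 1*4711) = 5*(-3358 - 4711) = 5*(-8069) = -40345)
u(d) = -d/3 (u(d) = d*(-1/3) = -d/3)
N(B, y) = 6 (N(B, y) = 2 - (-4 - (-1)*0/3) = 2 - (-4 - 1*0) = 2 - (-4 + 0) = 2 - 1*(-4) = 2 + 4 = 6)
L(Y) = 6 + Y**2 (L(Y) = Y*Y + 6 = Y**2 + 6 = 6 + Y**2)
((J + 4149) + L(g)) + 42448 = ((-40345 + 4149) + (6 + (-113)**2)) + 42448 = (-36196 + (6 + 12769)) + 42448 = (-36196 + 12775) + 42448 = -23421 + 42448 = 19027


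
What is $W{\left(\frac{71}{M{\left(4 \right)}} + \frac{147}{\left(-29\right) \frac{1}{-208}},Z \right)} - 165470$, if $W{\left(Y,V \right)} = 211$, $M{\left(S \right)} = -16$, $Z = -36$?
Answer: $-165259$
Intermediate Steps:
$W{\left(\frac{71}{M{\left(4 \right)}} + \frac{147}{\left(-29\right) \frac{1}{-208}},Z \right)} - 165470 = 211 - 165470 = -165259$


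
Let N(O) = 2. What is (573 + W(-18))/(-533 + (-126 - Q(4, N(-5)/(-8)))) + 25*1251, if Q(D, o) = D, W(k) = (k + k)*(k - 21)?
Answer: 6911116/221 ≈ 31272.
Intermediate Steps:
W(k) = 2*k*(-21 + k) (W(k) = (2*k)*(-21 + k) = 2*k*(-21 + k))
(573 + W(-18))/(-533 + (-126 - Q(4, N(-5)/(-8)))) + 25*1251 = (573 + 2*(-18)*(-21 - 18))/(-533 + (-126 - 1*4)) + 25*1251 = (573 + 2*(-18)*(-39))/(-533 + (-126 - 4)) + 31275 = (573 + 1404)/(-533 - 130) + 31275 = 1977/(-663) + 31275 = 1977*(-1/663) + 31275 = -659/221 + 31275 = 6911116/221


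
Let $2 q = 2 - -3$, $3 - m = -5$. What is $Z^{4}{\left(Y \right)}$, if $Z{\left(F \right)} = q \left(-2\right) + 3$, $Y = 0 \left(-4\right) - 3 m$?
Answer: $16$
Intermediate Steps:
$m = 8$ ($m = 3 - -5 = 3 + 5 = 8$)
$q = \frac{5}{2}$ ($q = \frac{2 - -3}{2} = \frac{2 + 3}{2} = \frac{1}{2} \cdot 5 = \frac{5}{2} \approx 2.5$)
$Y = -24$ ($Y = 0 \left(-4\right) - 24 = 0 - 24 = -24$)
$Z{\left(F \right)} = -2$ ($Z{\left(F \right)} = \frac{5}{2} \left(-2\right) + 3 = -5 + 3 = -2$)
$Z^{4}{\left(Y \right)} = \left(-2\right)^{4} = 16$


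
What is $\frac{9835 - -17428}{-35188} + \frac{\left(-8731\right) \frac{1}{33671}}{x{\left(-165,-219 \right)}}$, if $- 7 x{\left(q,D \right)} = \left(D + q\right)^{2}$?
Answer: $- \frac{33839599598423}{43677025615872} \approx -0.77477$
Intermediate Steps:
$x{\left(q,D \right)} = - \frac{\left(D + q\right)^{2}}{7}$
$\frac{9835 - -17428}{-35188} + \frac{\left(-8731\right) \frac{1}{33671}}{x{\left(-165,-219 \right)}} = \frac{9835 - -17428}{-35188} + \frac{\left(-8731\right) \frac{1}{33671}}{\left(- \frac{1}{7}\right) \left(-219 - 165\right)^{2}} = \left(9835 + 17428\right) \left(- \frac{1}{35188}\right) + \frac{\left(-8731\right) \frac{1}{33671}}{\left(- \frac{1}{7}\right) \left(-384\right)^{2}} = 27263 \left(- \frac{1}{35188}\right) - \frac{8731}{33671 \left(\left(- \frac{1}{7}\right) 147456\right)} = - \frac{27263}{35188} - \frac{8731}{33671 \left(- \frac{147456}{7}\right)} = - \frac{27263}{35188} - - \frac{61117}{4964990976} = - \frac{27263}{35188} + \frac{61117}{4964990976} = - \frac{33839599598423}{43677025615872}$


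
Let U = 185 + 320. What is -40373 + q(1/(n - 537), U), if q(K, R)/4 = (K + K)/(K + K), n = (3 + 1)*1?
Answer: -40369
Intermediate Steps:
n = 4 (n = 4*1 = 4)
U = 505
q(K, R) = 4 (q(K, R) = 4*((K + K)/(K + K)) = 4*((2*K)/((2*K))) = 4*((2*K)*(1/(2*K))) = 4*1 = 4)
-40373 + q(1/(n - 537), U) = -40373 + 4 = -40369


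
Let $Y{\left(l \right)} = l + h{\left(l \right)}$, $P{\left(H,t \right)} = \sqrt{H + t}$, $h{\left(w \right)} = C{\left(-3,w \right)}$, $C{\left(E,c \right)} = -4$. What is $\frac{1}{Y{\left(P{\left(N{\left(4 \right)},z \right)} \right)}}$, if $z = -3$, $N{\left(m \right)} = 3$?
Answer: $- \frac{1}{4} \approx -0.25$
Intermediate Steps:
$h{\left(w \right)} = -4$
$Y{\left(l \right)} = -4 + l$ ($Y{\left(l \right)} = l - 4 = -4 + l$)
$\frac{1}{Y{\left(P{\left(N{\left(4 \right)},z \right)} \right)}} = \frac{1}{-4 + \sqrt{3 - 3}} = \frac{1}{-4 + \sqrt{0}} = \frac{1}{-4 + 0} = \frac{1}{-4} = - \frac{1}{4}$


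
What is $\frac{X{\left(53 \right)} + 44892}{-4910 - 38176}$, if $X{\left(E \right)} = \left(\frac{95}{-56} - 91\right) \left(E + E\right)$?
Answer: $- \frac{981853}{1206408} \approx -0.81386$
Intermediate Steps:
$X{\left(E \right)} = - \frac{5191 E}{28}$ ($X{\left(E \right)} = \left(95 \left(- \frac{1}{56}\right) - 91\right) 2 E = \left(- \frac{95}{56} - 91\right) 2 E = - \frac{5191 \cdot 2 E}{56} = - \frac{5191 E}{28}$)
$\frac{X{\left(53 \right)} + 44892}{-4910 - 38176} = \frac{\left(- \frac{5191}{28}\right) 53 + 44892}{-4910 - 38176} = \frac{- \frac{275123}{28} + 44892}{-43086} = \frac{981853}{28} \left(- \frac{1}{43086}\right) = - \frac{981853}{1206408}$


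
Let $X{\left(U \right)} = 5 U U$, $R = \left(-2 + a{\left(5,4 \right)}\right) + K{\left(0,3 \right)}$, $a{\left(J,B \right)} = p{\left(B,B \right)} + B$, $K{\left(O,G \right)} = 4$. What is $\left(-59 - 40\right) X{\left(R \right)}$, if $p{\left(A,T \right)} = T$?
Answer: $-49500$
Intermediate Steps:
$a{\left(J,B \right)} = 2 B$ ($a{\left(J,B \right)} = B + B = 2 B$)
$R = 10$ ($R = \left(-2 + 2 \cdot 4\right) + 4 = \left(-2 + 8\right) + 4 = 6 + 4 = 10$)
$X{\left(U \right)} = 5 U^{2}$
$\left(-59 - 40\right) X{\left(R \right)} = \left(-59 - 40\right) 5 \cdot 10^{2} = - 99 \cdot 5 \cdot 100 = \left(-99\right) 500 = -49500$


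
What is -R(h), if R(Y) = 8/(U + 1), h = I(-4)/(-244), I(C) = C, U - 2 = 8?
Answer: -8/11 ≈ -0.72727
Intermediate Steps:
U = 10 (U = 2 + 8 = 10)
h = 1/61 (h = -4/(-244) = -4*(-1/244) = 1/61 ≈ 0.016393)
R(Y) = 8/11 (R(Y) = 8/(10 + 1) = 8/11)
-R(h) = -1*8/11 = -8/11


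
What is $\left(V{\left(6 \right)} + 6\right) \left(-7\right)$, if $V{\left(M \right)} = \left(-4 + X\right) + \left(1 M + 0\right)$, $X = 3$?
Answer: $-77$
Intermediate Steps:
$V{\left(M \right)} = -1 + M$ ($V{\left(M \right)} = \left(-4 + 3\right) + \left(1 M + 0\right) = -1 + \left(M + 0\right) = -1 + M$)
$\left(V{\left(6 \right)} + 6\right) \left(-7\right) = \left(\left(-1 + 6\right) + 6\right) \left(-7\right) = \left(5 + 6\right) \left(-7\right) = 11 \left(-7\right) = -77$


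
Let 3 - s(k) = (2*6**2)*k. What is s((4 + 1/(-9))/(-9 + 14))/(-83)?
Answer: 53/83 ≈ 0.63855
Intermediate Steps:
s(k) = 3 - 72*k (s(k) = 3 - 2*6**2*k = 3 - 2*36*k = 3 - 72*k)
s((4 + 1/(-9))/(-9 + 14))/(-83) = (3 - 72*(4 + 1/(-9))/(-9 + 14))/(-83) = -(3 - 72*(4 - 1/9)/5)/83 = -(3 - 280/5)/83 = -(3 - 72*7/9)/83 = -(3 - 56)/83 = -1/83*(-53) = 53/83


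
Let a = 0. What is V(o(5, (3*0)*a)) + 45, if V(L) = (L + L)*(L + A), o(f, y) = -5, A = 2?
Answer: 75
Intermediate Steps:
V(L) = 2*L*(2 + L) (V(L) = (L + L)*(L + 2) = (2*L)*(2 + L) = 2*L*(2 + L))
V(o(5, (3*0)*a)) + 45 = 2*(-5)*(2 - 5) + 45 = 2*(-5)*(-3) + 45 = 30 + 45 = 75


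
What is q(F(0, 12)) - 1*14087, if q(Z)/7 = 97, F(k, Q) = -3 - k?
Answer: -13408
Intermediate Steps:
q(Z) = 679 (q(Z) = 7*97 = 679)
q(F(0, 12)) - 1*14087 = 679 - 1*14087 = 679 - 14087 = -13408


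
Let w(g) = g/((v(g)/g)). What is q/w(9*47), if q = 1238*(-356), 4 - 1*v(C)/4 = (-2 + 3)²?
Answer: -1762912/59643 ≈ -29.558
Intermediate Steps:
v(C) = 12 (v(C) = 16 - 4*(-2 + 3)² = 16 - 4*1² = 16 - 4*1 = 16 - 4 = 12)
w(g) = g²/12 (w(g) = g/((12/g)) = g*(g/12) = g²/12)
q = -440728
q/w(9*47) = -440728/((9*47)²/12) = -440728/((1/12)*423²) = -440728/((1/12)*178929) = -440728/59643/4 = -440728*4/59643 = -1762912/59643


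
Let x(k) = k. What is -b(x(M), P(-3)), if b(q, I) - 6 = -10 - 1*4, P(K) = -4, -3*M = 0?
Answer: 8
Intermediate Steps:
M = 0 (M = -⅓*0 = 0)
b(q, I) = -8 (b(q, I) = 6 + (-10 - 1*4) = 6 + (-10 - 4) = 6 - 14 = -8)
-b(x(M), P(-3)) = -1*(-8) = 8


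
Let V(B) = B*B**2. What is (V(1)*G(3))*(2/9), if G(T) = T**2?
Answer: 2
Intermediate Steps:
V(B) = B**3
(V(1)*G(3))*(2/9) = (1**3*3**2)*(2/9) = (1*9)*(2*(1/9)) = 9*(2/9) = 2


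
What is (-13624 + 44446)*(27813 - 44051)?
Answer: -500487636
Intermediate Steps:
(-13624 + 44446)*(27813 - 44051) = 30822*(-16238) = -500487636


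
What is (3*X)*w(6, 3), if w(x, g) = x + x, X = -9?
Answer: -324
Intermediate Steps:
w(x, g) = 2*x
(3*X)*w(6, 3) = (3*(-9))*(2*6) = -27*12 = -324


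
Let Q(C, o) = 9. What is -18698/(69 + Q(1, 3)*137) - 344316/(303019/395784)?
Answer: -88717704121975/197265369 ≈ -4.4974e+5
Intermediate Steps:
-18698/(69 + Q(1, 3)*137) - 344316/(303019/395784) = -18698/(69 + 9*137) - 344316/(303019/395784) = -18698/(69 + 1233) - 344316/(303019*(1/395784)) = -18698/1302 - 344316/303019/395784 = -18698*1/1302 - 344316*395784/303019 = -9349/651 - 136274763744/303019 = -88717704121975/197265369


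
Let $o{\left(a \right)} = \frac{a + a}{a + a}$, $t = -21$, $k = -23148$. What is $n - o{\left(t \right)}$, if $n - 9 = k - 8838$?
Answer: $-31978$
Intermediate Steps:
$o{\left(a \right)} = 1$ ($o{\left(a \right)} = \frac{2 a}{2 a} = 2 a \frac{1}{2 a} = 1$)
$n = -31977$ ($n = 9 - 31986 = -31977$)
$n - o{\left(t \right)} = -31977 - 1 = -31978$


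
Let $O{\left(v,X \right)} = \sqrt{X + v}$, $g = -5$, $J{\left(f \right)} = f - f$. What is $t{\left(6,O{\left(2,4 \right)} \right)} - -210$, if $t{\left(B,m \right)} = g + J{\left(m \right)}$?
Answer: $205$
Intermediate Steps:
$J{\left(f \right)} = 0$
$t{\left(B,m \right)} = -5$ ($t{\left(B,m \right)} = -5 + 0 = -5$)
$t{\left(6,O{\left(2,4 \right)} \right)} - -210 = -5 - -210 = -5 + 210 = 205$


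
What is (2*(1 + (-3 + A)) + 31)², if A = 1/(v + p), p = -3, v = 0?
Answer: 6241/9 ≈ 693.44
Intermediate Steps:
A = -⅓ (A = 1/(0 - 3) = 1/(-3) = -⅓ ≈ -0.33333)
(2*(1 + (-3 + A)) + 31)² = (2*(1 + (-3 - ⅓)) + 31)² = (2*(1 - 10/3) + 31)² = (2*(-7/3) + 31)² = (-14/3 + 31)² = (79/3)² = 6241/9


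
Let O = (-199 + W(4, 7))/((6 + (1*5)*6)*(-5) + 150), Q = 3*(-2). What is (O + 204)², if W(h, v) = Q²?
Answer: 39476089/900 ≈ 43862.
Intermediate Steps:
Q = -6
W(h, v) = 36 (W(h, v) = (-6)² = 36)
O = 163/30 (O = (-199 + 36)/((6 + (1*5)*6)*(-5) + 150) = -163/((6 + 5*6)*(-5) + 150) = -163/((6 + 30)*(-5) + 150) = -163/(36*(-5) + 150) = -163/(-180 + 150) = -163/(-30) = -163*(-1/30) = 163/30 ≈ 5.4333)
(O + 204)² = (163/30 + 204)² = (6283/30)² = 39476089/900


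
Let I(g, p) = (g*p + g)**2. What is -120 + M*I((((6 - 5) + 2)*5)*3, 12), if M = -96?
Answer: -32853720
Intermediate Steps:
I(g, p) = (g + g*p)**2
-120 + M*I((((6 - 5) + 2)*5)*3, 12) = -120 - 96*((((6 - 5) + 2)*5)*3)**2*(1 + 12)**2 = -120 - 96*(((1 + 2)*5)*3)**2*13**2 = -120 - 96*((3*5)*3)**2*169 = -120 - 96*(15*3)**2*169 = -120 - 96*45**2*169 = -120 - 194400*169 = -120 - 96*342225 = -120 - 32853600 = -32853720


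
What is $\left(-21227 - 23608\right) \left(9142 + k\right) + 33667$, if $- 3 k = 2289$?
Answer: $-375638798$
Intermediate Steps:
$k = -763$ ($k = \left(- \frac{1}{3}\right) 2289 = -763$)
$\left(-21227 - 23608\right) \left(9142 + k\right) + 33667 = \left(-21227 - 23608\right) \left(9142 - 763\right) + 33667 = \left(-44835\right) 8379 + 33667 = -375672465 + 33667 = -375638798$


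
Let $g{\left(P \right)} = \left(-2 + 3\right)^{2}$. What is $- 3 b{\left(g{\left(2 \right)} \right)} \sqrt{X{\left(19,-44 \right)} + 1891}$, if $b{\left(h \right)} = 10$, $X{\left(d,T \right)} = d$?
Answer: $- 30 \sqrt{1910} \approx -1311.1$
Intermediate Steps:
$g{\left(P \right)} = 1$ ($g{\left(P \right)} = 1^{2} = 1$)
$- 3 b{\left(g{\left(2 \right)} \right)} \sqrt{X{\left(19,-44 \right)} + 1891} = \left(-3\right) 10 \sqrt{19 + 1891} = - 30 \sqrt{1910}$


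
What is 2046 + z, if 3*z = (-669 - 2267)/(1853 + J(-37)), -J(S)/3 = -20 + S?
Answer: 1552547/759 ≈ 2045.5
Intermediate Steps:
J(S) = 60 - 3*S (J(S) = -3*(-20 + S) = 60 - 3*S)
z = -367/759 (z = ((-669 - 2267)/(1853 + (60 - 3*(-37))))/3 = (-2936/(1853 + (60 + 111)))/3 = (-2936/(1853 + 171))/3 = (-2936/2024)/3 = (-2936*1/2024)/3 = (⅓)*(-367/253) = -367/759 ≈ -0.48353)
2046 + z = 2046 - 367/759 = 1552547/759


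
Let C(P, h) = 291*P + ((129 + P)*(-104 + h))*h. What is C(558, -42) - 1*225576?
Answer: 4149486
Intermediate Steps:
C(P, h) = 291*P + h*(-104 + h)*(129 + P) (C(P, h) = 291*P + ((-104 + h)*(129 + P))*h = 291*P + h*(-104 + h)*(129 + P))
C(558, -42) - 1*225576 = (-13416*(-42) + 129*(-42)**2 + 291*558 + 558*(-42)**2 - 104*558*(-42)) - 1*225576 = (563472 + 129*1764 + 162378 + 558*1764 + 2437344) - 225576 = (563472 + 227556 + 162378 + 984312 + 2437344) - 225576 = 4375062 - 225576 = 4149486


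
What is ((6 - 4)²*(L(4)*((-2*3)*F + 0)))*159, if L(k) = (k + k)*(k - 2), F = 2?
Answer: -122112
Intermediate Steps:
L(k) = 2*k*(-2 + k) (L(k) = (2*k)*(-2 + k) = 2*k*(-2 + k))
((6 - 4)²*(L(4)*((-2*3)*F + 0)))*159 = ((6 - 4)²*((2*4*(-2 + 4))*(-2*3*2 + 0)))*159 = (2²*((2*4*2)*(-6*2 + 0)))*159 = (4*(16*(-12 + 0)))*159 = (4*(16*(-12)))*159 = (4*(-192))*159 = -768*159 = -122112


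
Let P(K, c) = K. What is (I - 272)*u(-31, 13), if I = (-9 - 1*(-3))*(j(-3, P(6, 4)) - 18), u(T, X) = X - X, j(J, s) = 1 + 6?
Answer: 0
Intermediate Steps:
j(J, s) = 7
u(T, X) = 0
I = 66 (I = (-9 - 1*(-3))*(7 - 18) = (-9 + 3)*(-11) = -6*(-11) = 66)
(I - 272)*u(-31, 13) = (66 - 272)*0 = -206*0 = 0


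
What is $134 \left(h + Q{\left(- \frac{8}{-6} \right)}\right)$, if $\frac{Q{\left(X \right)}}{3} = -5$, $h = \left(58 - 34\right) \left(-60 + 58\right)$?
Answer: $-8442$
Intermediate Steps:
$h = -48$ ($h = 24 \left(-2\right) = -48$)
$Q{\left(X \right)} = -15$ ($Q{\left(X \right)} = 3 \left(-5\right) = -15$)
$134 \left(h + Q{\left(- \frac{8}{-6} \right)}\right) = 134 \left(-48 - 15\right) = 134 \left(-63\right) = -8442$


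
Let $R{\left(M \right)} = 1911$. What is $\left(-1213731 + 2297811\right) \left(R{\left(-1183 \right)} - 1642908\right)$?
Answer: $-1778972027760$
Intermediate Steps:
$\left(-1213731 + 2297811\right) \left(R{\left(-1183 \right)} - 1642908\right) = \left(-1213731 + 2297811\right) \left(1911 - 1642908\right) = 1084080 \left(1911 - 1642908\right) = 1084080 \left(-1640997\right) = -1778972027760$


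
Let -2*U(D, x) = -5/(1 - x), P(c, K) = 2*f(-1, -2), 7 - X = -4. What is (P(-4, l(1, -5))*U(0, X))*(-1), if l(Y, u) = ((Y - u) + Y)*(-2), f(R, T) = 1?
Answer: 1/2 ≈ 0.50000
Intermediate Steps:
X = 11 (X = 7 - 1*(-4) = 7 + 4 = 11)
l(Y, u) = -4*Y + 2*u (l(Y, u) = (-u + 2*Y)*(-2) = -4*Y + 2*u)
P(c, K) = 2 (P(c, K) = 2*1 = 2)
U(D, x) = 5/(2*(1 - x)) (U(D, x) = -(-5)/(2*(1 - x)) = 5/(2*(1 - x)))
(P(-4, l(1, -5))*U(0, X))*(-1) = (2*(-5/(-2 + 2*11)))*(-1) = (2*(-5/(-2 + 22)))*(-1) = (2*(-5/20))*(-1) = (2*(-5*1/20))*(-1) = (2*(-1/4))*(-1) = -1/2*(-1) = 1/2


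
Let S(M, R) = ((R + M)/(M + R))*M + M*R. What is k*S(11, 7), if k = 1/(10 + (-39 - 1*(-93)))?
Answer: 11/8 ≈ 1.3750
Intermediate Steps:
k = 1/64 (k = 1/(10 + (-39 + 93)) = 1/(10 + 54) = 1/64 ≈ 0.015625)
S(M, R) = M + M*R (S(M, R) = ((M + R)/(M + R))*M + M*R = 1*M + M*R = M + M*R)
k*S(11, 7) = (11*(1 + 7))/64 = (11*8)/64 = (1/64)*88 = 11/8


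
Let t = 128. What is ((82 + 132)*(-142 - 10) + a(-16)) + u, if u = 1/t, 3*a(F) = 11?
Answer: -12489341/384 ≈ -32524.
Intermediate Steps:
a(F) = 11/3 (a(F) = (1/3)*11 = 11/3)
u = 1/128 ≈ 0.0078125
((82 + 132)*(-142 - 10) + a(-16)) + u = ((82 + 132)*(-142 - 10) + 11/3) + 1/128 = (214*(-152) + 11/3) + 1/128 = (-32528 + 11/3) + 1/128 = -97573/3 + 1/128 = -12489341/384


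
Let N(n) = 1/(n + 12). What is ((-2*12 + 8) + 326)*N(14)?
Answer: 155/13 ≈ 11.923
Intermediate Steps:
N(n) = 1/(12 + n)
((-2*12 + 8) + 326)*N(14) = ((-2*12 + 8) + 326)/(12 + 14) = ((-24 + 8) + 326)/26 = (-16 + 326)*(1/26) = 310*(1/26) = 155/13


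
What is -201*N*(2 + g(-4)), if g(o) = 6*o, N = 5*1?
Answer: 22110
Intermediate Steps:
N = 5
-201*N*(2 + g(-4)) = -1005*(2 + 6*(-4)) = -1005*(2 - 24) = -1005*(-22) = -201*(-110) = 22110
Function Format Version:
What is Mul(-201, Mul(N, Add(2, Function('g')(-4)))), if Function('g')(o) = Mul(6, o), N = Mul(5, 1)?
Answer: 22110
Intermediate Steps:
N = 5
Mul(-201, Mul(N, Add(2, Function('g')(-4)))) = Mul(-201, Mul(5, Add(2, Mul(6, -4)))) = Mul(-201, Mul(5, Add(2, -24))) = Mul(-201, Mul(5, -22)) = Mul(-201, -110) = 22110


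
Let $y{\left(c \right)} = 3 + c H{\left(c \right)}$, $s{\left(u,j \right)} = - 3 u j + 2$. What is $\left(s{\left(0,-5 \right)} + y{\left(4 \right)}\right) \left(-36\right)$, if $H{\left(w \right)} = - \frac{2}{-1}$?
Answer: $-468$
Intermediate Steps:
$H{\left(w \right)} = 2$ ($H{\left(w \right)} = \left(-2\right) \left(-1\right) = 2$)
$s{\left(u,j \right)} = 2 - 3 j u$ ($s{\left(u,j \right)} = - 3 j u + 2 = 2 - 3 j u$)
$y{\left(c \right)} = 3 + 2 c$ ($y{\left(c \right)} = 3 + c 2 = 3 + 2 c$)
$\left(s{\left(0,-5 \right)} + y{\left(4 \right)}\right) \left(-36\right) = \left(\left(2 - \left(-15\right) 0\right) + \left(3 + 2 \cdot 4\right)\right) \left(-36\right) = \left(\left(2 + 0\right) + \left(3 + 8\right)\right) \left(-36\right) = \left(2 + 11\right) \left(-36\right) = 13 \left(-36\right) = -468$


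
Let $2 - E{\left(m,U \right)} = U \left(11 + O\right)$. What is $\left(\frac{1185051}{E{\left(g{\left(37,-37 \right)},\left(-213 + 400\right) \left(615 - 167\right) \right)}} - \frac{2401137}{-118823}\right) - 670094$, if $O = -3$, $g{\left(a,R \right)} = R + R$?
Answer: $- \frac{17787353992926441}{26545295846} \approx -6.7008 \cdot 10^{5}$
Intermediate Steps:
$g{\left(a,R \right)} = 2 R$
$E{\left(m,U \right)} = 2 - 8 U$ ($E{\left(m,U \right)} = 2 - U \left(11 - 3\right) = 2 - U 8 = 2 - 8 U$)
$\left(\frac{1185051}{E{\left(g{\left(37,-37 \right)},\left(-213 + 400\right) \left(615 - 167\right) \right)}} - \frac{2401137}{-118823}\right) - 670094 = \left(\frac{1185051}{2 - 8 \left(-213 + 400\right) \left(615 - 167\right)} - \frac{2401137}{-118823}\right) - 670094 = \left(\frac{1185051}{2 - 8 \cdot 187 \cdot 448} - - \frac{2401137}{118823}\right) - 670094 = \left(\frac{1185051}{2 - 670208} + \frac{2401137}{118823}\right) - 670094 = \left(\frac{1185051}{-670206} + \frac{2401137}{118823}\right) - 670094 = \left(1185051 \left(- \frac{1}{670206}\right) + \frac{2401137}{118823}\right) - 670094 = \left(- \frac{395017}{223402} + \frac{2401137}{118823}\right) - 670094 = \frac{489481703083}{26545295846} - 670094 = - \frac{17787353992926441}{26545295846}$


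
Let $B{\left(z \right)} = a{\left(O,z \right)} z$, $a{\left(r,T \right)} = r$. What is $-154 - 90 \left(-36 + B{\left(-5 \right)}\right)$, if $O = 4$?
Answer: $4886$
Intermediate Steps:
$B{\left(z \right)} = 4 z$
$-154 - 90 \left(-36 + B{\left(-5 \right)}\right) = -154 - 90 \left(-36 + 4 \left(-5\right)\right) = -154 - 90 \left(-36 - 20\right) = -154 - -5040 = -154 + 5040 = 4886$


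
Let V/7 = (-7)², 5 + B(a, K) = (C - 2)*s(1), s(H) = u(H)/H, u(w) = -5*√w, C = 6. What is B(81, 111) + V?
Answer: 318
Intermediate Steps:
s(H) = -5/√H (s(H) = (-5*√H)/H = -5/√H)
B(a, K) = -25 (B(a, K) = -5 + (6 - 2)*(-5/√1) = -5 + 4*(-5*1) = -5 + 4*(-5) = -5 - 20 = -25)
V = 343 (V = 7*(-7)² = 7*49 = 343)
B(81, 111) + V = -25 + 343 = 318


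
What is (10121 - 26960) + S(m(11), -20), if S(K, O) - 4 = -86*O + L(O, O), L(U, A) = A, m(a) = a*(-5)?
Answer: -15135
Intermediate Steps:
m(a) = -5*a
S(K, O) = 4 - 85*O (S(K, O) = 4 + (-86*O + O) = 4 - 85*O)
(10121 - 26960) + S(m(11), -20) = (10121 - 26960) + (4 - 85*(-20)) = -16839 + (4 + 1700) = -16839 + 1704 = -15135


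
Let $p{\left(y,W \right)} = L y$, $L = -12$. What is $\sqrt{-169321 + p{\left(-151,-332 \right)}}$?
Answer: $i \sqrt{167509} \approx 409.28 i$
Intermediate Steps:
$p{\left(y,W \right)} = - 12 y$
$\sqrt{-169321 + p{\left(-151,-332 \right)}} = \sqrt{-169321 - -1812} = \sqrt{-169321 + 1812} = \sqrt{-167509} = i \sqrt{167509}$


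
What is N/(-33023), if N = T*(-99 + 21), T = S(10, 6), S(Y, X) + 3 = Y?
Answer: 546/33023 ≈ 0.016534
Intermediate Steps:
S(Y, X) = -3 + Y
T = 7 (T = -3 + 10 = 7)
N = -546 (N = 7*(-99 + 21) = 7*(-78) = -546)
N/(-33023) = -546/(-33023) = -546*(-1/33023) = 546/33023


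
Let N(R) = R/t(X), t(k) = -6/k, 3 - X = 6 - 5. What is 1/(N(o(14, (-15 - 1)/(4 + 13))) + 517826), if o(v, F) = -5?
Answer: 3/1553483 ≈ 1.9311e-6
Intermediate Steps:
X = 2 (X = 3 - (6 - 5) = 3 - 1*1 = 3 - 1 = 2)
N(R) = -R/3 (N(R) = R/((-6/2)) = R/((-6*1/2)) = R/(-3) = R*(-1/3) = -R/3)
1/(N(o(14, (-15 - 1)/(4 + 13))) + 517826) = 1/(-1/3*(-5) + 517826) = 1/(5/3 + 517826) = 1/(1553483/3) = 3/1553483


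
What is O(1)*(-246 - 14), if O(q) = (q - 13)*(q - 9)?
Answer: -24960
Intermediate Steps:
O(q) = (-13 + q)*(-9 + q)
O(1)*(-246 - 14) = (117 + 1**2 - 22*1)*(-246 - 14) = (117 + 1 - 22)*(-260) = 96*(-260) = -24960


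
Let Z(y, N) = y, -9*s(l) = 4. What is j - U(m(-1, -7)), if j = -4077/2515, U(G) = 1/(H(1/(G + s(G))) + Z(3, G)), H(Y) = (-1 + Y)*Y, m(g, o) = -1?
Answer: -659864/354615 ≈ -1.8608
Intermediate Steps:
s(l) = -4/9 (s(l) = -1/9*4 = -4/9)
H(Y) = Y*(-1 + Y)
U(G) = 1/(3 + (-1 + 1/(-4/9 + G))/(-4/9 + G)) (U(G) = 1/((-1 + 1/(G - 4/9))/(G - 4/9) + 3) = 1/((-1 + 1/(-4/9 + G))/(-4/9 + G) + 3) = 1/(3 + (-1 + 1/(-4/9 + G))/(-4/9 + G)))
j = -4077/2515 (j = -4077*1/2515 = -4077/2515 ≈ -1.6211)
j - U(m(-1, -7)) = -4077/2515 - (16 - 72*(-1) + 81*(-1)**2)/(3*(55 - 99*(-1) + 81*(-1)**2)) = -4077/2515 - (16 + 72 + 81*1)/(3*(55 + 99 + 81*1)) = -4077/2515 - (16 + 72 + 81)/(3*(55 + 99 + 81)) = -4077/2515 - 169/(3*235) = -4077/2515 - 1*169/705 = -4077/2515 - 169/705 = -659864/354615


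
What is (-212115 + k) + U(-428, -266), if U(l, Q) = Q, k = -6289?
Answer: -218670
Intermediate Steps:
(-212115 + k) + U(-428, -266) = (-212115 - 6289) - 266 = -218404 - 266 = -218670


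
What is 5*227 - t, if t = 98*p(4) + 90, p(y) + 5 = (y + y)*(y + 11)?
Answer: -10225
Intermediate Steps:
p(y) = -5 + 2*y*(11 + y) (p(y) = -5 + (y + y)*(y + 11) = -5 + (2*y)*(11 + y) = -5 + 2*y*(11 + y))
t = 11360 (t = 98*(-5 + 2*4² + 22*4) + 90 = 98*(-5 + 2*16 + 88) + 90 = 98*(-5 + 32 + 88) + 90 = 98*115 + 90 = 11270 + 90 = 11360)
5*227 - t = 5*227 - 1*11360 = 1135 - 11360 = -10225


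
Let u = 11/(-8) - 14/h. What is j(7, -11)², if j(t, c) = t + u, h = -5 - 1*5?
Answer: 78961/1600 ≈ 49.351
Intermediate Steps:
h = -10 (h = -5 - 5 = -10)
u = 1/40 (u = 11/(-8) - 14/(-10) = 11*(-⅛) - 14*(-⅒) = -11/8 + 7/5 = 1/40 ≈ 0.025000)
j(t, c) = 1/40 + t (j(t, c) = t + 1/40 = 1/40 + t)
j(7, -11)² = (1/40 + 7)² = (281/40)² = 78961/1600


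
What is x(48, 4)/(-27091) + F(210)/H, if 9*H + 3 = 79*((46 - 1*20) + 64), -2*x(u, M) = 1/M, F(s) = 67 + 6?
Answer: 47465801/513428632 ≈ 0.092449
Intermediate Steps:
F(s) = 73
x(u, M) = -1/(2*M)
H = 2369/3 (H = -⅓ + (79*((46 - 1*20) + 64))/9 = -⅓ + (79*((46 - 20) + 64))/9 = -⅓ + (79*(26 + 64))/9 = -⅓ + (79*90)/9 = -⅓ + (⅑)*7110 = -⅓ + 790 = 2369/3 ≈ 789.67)
x(48, 4)/(-27091) + F(210)/H = -½/4/(-27091) + 73/(2369/3) = -½*¼*(-1/27091) + 73*(3/2369) = -⅛*(-1/27091) + 219/2369 = 1/216728 + 219/2369 = 47465801/513428632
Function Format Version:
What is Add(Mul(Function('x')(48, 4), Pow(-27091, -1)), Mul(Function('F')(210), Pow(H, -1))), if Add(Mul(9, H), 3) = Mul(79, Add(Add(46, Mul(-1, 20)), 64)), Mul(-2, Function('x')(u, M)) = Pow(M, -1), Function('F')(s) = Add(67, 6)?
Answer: Rational(47465801, 513428632) ≈ 0.092449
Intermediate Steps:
Function('F')(s) = 73
Function('x')(u, M) = Mul(Rational(-1, 2), Pow(M, -1))
H = Rational(2369, 3) (H = Add(Rational(-1, 3), Mul(Rational(1, 9), Mul(79, Add(Add(46, Mul(-1, 20)), 64)))) = Add(Rational(-1, 3), Mul(Rational(1, 9), Mul(79, Add(Add(46, -20), 64)))) = Add(Rational(-1, 3), Mul(Rational(1, 9), Mul(79, Add(26, 64)))) = Add(Rational(-1, 3), Mul(Rational(1, 9), Mul(79, 90))) = Add(Rational(-1, 3), Mul(Rational(1, 9), 7110)) = Add(Rational(-1, 3), 790) = Rational(2369, 3) ≈ 789.67)
Add(Mul(Function('x')(48, 4), Pow(-27091, -1)), Mul(Function('F')(210), Pow(H, -1))) = Add(Mul(Mul(Rational(-1, 2), Pow(4, -1)), Pow(-27091, -1)), Mul(73, Pow(Rational(2369, 3), -1))) = Add(Mul(Mul(Rational(-1, 2), Rational(1, 4)), Rational(-1, 27091)), Mul(73, Rational(3, 2369))) = Add(Mul(Rational(-1, 8), Rational(-1, 27091)), Rational(219, 2369)) = Add(Rational(1, 216728), Rational(219, 2369)) = Rational(47465801, 513428632)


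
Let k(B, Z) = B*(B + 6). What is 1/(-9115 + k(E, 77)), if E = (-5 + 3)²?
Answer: -1/9075 ≈ -0.00011019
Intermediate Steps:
E = 4 (E = (-2)² = 4)
k(B, Z) = B*(6 + B)
1/(-9115 + k(E, 77)) = 1/(-9115 + 4*(6 + 4)) = 1/(-9115 + 4*10) = 1/(-9115 + 40) = 1/(-9075) = -1/9075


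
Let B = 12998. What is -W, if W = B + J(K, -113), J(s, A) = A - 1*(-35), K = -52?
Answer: -12920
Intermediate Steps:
J(s, A) = 35 + A (J(s, A) = A + 35 = 35 + A)
W = 12920 (W = 12998 + (35 - 113) = 12998 - 78 = 12920)
-W = -1*12920 = -12920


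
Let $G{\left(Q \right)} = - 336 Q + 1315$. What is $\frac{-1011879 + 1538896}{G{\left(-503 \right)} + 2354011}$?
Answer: $\frac{18173}{87046} \approx 0.20877$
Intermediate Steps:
$G{\left(Q \right)} = 1315 - 336 Q$
$\frac{-1011879 + 1538896}{G{\left(-503 \right)} + 2354011} = \frac{-1011879 + 1538896}{\left(1315 - -169008\right) + 2354011} = \frac{527017}{\left(1315 + 169008\right) + 2354011} = \frac{527017}{170323 + 2354011} = \frac{527017}{2524334} = 527017 \cdot \frac{1}{2524334} = \frac{18173}{87046}$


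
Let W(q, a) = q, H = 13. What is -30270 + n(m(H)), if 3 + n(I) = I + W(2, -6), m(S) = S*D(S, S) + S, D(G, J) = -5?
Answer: -30323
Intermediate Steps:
m(S) = -4*S (m(S) = S*(-5) + S = -5*S + S = -4*S)
n(I) = -1 + I (n(I) = -3 + (I + 2) = -3 + (2 + I) = -1 + I)
-30270 + n(m(H)) = -30270 + (-1 - 4*13) = -30270 + (-1 - 52) = -30270 - 53 = -30323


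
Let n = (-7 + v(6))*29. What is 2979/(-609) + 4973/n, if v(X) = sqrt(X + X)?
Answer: -280418/7511 - 9946*sqrt(3)/1073 ≈ -53.389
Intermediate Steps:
v(X) = sqrt(2)*sqrt(X) (v(X) = sqrt(2*X) = sqrt(2)*sqrt(X))
n = -203 + 58*sqrt(3) (n = (-7 + sqrt(2)*sqrt(6))*29 = (-7 + 2*sqrt(3))*29 = -203 + 58*sqrt(3) ≈ -102.54)
2979/(-609) + 4973/n = 2979/(-609) + 4973/(-203 + 58*sqrt(3)) = 2979*(-1/609) + 4973/(-203 + 58*sqrt(3)) = -993/203 + 4973/(-203 + 58*sqrt(3))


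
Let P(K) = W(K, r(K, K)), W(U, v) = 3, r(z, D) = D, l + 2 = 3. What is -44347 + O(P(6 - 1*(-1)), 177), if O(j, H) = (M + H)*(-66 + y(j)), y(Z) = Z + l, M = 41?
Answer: -57863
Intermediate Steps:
l = 1 (l = -2 + 3 = 1)
y(Z) = 1 + Z (y(Z) = Z + 1 = 1 + Z)
P(K) = 3
O(j, H) = (-65 + j)*(41 + H) (O(j, H) = (41 + H)*(-66 + (1 + j)) = (41 + H)*(-65 + j) = (-65 + j)*(41 + H))
-44347 + O(P(6 - 1*(-1)), 177) = -44347 + (-2665 - 65*177 + 41*3 + 177*3) = -44347 + (-2665 - 11505 + 123 + 531) = -44347 - 13516 = -57863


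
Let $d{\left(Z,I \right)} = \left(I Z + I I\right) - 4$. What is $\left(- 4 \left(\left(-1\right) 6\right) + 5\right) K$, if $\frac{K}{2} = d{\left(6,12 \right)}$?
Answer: $12296$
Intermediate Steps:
$d{\left(Z,I \right)} = -4 + I^{2} + I Z$ ($d{\left(Z,I \right)} = \left(I Z + I^{2}\right) - 4 = \left(I^{2} + I Z\right) - 4 = -4 + I^{2} + I Z$)
$K = 424$ ($K = 2 \left(-4 + 12^{2} + 12 \cdot 6\right) = 2 \left(-4 + 144 + 72\right) = 2 \cdot 212 = 424$)
$\left(- 4 \left(\left(-1\right) 6\right) + 5\right) K = \left(- 4 \left(\left(-1\right) 6\right) + 5\right) 424 = \left(\left(-4\right) \left(-6\right) + 5\right) 424 = \left(24 + 5\right) 424 = 29 \cdot 424 = 12296$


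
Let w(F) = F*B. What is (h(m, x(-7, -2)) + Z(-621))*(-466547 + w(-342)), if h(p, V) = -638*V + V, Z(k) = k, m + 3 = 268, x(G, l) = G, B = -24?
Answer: -1759105082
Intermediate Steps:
m = 265 (m = -3 + 268 = 265)
h(p, V) = -637*V
w(F) = -24*F (w(F) = F*(-24) = -24*F)
(h(m, x(-7, -2)) + Z(-621))*(-466547 + w(-342)) = (-637*(-7) - 621)*(-466547 - 24*(-342)) = (4459 - 621)*(-466547 + 8208) = 3838*(-458339) = -1759105082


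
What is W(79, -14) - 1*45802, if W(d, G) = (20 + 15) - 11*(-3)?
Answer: -45734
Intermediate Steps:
W(d, G) = 68 (W(d, G) = 35 + 33 = 68)
W(79, -14) - 1*45802 = 68 - 1*45802 = 68 - 45802 = -45734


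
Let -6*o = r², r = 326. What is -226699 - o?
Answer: -626959/3 ≈ -2.0899e+5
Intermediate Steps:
o = -53138/3 (o = -⅙*326² = -⅙*106276 = -53138/3 ≈ -17713.)
-226699 - o = -226699 - 1*(-53138/3) = -226699 + 53138/3 = -626959/3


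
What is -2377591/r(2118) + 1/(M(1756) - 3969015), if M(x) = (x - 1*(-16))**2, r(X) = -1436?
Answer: 1971096642885/1190488516 ≈ 1655.7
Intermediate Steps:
M(x) = (16 + x)**2 (M(x) = (x + 16)**2 = (16 + x)**2)
-2377591/r(2118) + 1/(M(1756) - 3969015) = -2377591/(-1436) + 1/((16 + 1756)**2 - 3969015) = -2377591*(-1/1436) + 1/(1772**2 - 3969015) = 2377591/1436 + 1/(3139984 - 3969015) = 2377591/1436 + 1/(-829031) = 2377591/1436 - 1/829031 = 1971096642885/1190488516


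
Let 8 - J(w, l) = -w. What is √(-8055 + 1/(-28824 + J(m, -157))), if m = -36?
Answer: I*√1676321836393/14426 ≈ 89.75*I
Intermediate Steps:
J(w, l) = 8 + w (J(w, l) = 8 - (-1)*w = 8 + w)
√(-8055 + 1/(-28824 + J(m, -157))) = √(-8055 + 1/(-28824 + (8 - 36))) = √(-8055 + 1/(-28824 - 28)) = √(-8055 + 1/(-28852)) = √(-8055 - 1/28852) = √(-232402861/28852) = I*√1676321836393/14426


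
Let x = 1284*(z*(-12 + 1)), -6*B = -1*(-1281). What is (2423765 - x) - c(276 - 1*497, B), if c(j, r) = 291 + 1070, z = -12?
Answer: 2252916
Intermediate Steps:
B = -427/2 (B = -(-1)*(-1281)/6 = -⅙*1281 = -427/2 ≈ -213.50)
x = 169488 (x = 1284*(-12*(-12 + 1)) = 1284*(-12*(-11)) = 1284*132 = 169488)
c(j, r) = 1361
(2423765 - x) - c(276 - 1*497, B) = (2423765 - 1*169488) - 1*1361 = (2423765 - 169488) - 1361 = 2254277 - 1361 = 2252916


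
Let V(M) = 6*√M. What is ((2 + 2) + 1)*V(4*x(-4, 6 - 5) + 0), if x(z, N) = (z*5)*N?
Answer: 120*I*√5 ≈ 268.33*I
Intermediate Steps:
x(z, N) = 5*N*z (x(z, N) = (5*z)*N = 5*N*z)
((2 + 2) + 1)*V(4*x(-4, 6 - 5) + 0) = ((2 + 2) + 1)*(6*√(4*(5*(6 - 5)*(-4)) + 0)) = (4 + 1)*(6*√(4*(5*1*(-4)) + 0)) = 5*(6*√(4*(-20) + 0)) = 5*(6*√(-80 + 0)) = 5*(6*√(-80)) = 5*(6*(4*I*√5)) = 5*(24*I*√5) = 120*I*√5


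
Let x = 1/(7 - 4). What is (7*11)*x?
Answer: 77/3 ≈ 25.667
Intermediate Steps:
x = ⅓ (x = 1/3 = ⅓ ≈ 0.33333)
(7*11)*x = (7*11)*(⅓) = 77*(⅓) = 77/3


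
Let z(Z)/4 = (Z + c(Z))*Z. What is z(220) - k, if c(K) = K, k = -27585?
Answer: 414785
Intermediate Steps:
z(Z) = 8*Z² (z(Z) = 4*((Z + Z)*Z) = 4*((2*Z)*Z) = 4*(2*Z²) = 8*Z²)
z(220) - k = 8*220² - 1*(-27585) = 8*48400 + 27585 = 387200 + 27585 = 414785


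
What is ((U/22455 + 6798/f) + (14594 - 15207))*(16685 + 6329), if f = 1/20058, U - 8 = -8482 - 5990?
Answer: 70464763863692774/22455 ≈ 3.1380e+12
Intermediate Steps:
U = -14464 (U = 8 + (-8482 - 5990) = 8 - 14472 = -14464)
f = 1/20058 ≈ 4.9855e-5
((U/22455 + 6798/f) + (14594 - 15207))*(16685 + 6329) = ((-14464/22455 + 6798/(1/20058)) + (14594 - 15207))*(16685 + 6329) = ((-14464*1/22455 + 6798*20058) - 613)*23014 = ((-14464/22455 + 136354284) - 613)*23014 = (3061835432756/22455 - 613)*23014 = (3061821667841/22455)*23014 = 70464763863692774/22455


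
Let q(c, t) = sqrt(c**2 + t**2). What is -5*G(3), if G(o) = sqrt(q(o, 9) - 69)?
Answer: -5*I*sqrt(69 - 3*sqrt(10)) ≈ -38.572*I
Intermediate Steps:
G(o) = sqrt(-69 + sqrt(81 + o**2)) (G(o) = sqrt(sqrt(o**2 + 9**2) - 69) = sqrt(sqrt(o**2 + 81) - 69) = sqrt(sqrt(81 + o**2) - 69) = sqrt(-69 + sqrt(81 + o**2)))
-5*G(3) = -5*sqrt(-69 + sqrt(81 + 3**2)) = -5*sqrt(-69 + sqrt(81 + 9)) = -5*sqrt(-69 + sqrt(90)) = -5*sqrt(-69 + 3*sqrt(10))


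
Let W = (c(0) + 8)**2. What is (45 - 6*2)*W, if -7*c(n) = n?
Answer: 2112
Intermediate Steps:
c(n) = -n/7
W = 64 (W = (-1/7*0 + 8)**2 = (0 + 8)**2 = 8**2 = 64)
(45 - 6*2)*W = (45 - 6*2)*64 = (45 - 1*12)*64 = (45 - 12)*64 = 33*64 = 2112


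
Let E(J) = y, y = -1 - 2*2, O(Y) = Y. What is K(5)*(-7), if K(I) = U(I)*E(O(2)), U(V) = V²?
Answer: 875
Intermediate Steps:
y = -5 (y = -1 - 4 = -5)
E(J) = -5
K(I) = -5*I² (K(I) = I²*(-5) = -5*I²)
K(5)*(-7) = -5*5²*(-7) = -5*25*(-7) = -125*(-7) = 875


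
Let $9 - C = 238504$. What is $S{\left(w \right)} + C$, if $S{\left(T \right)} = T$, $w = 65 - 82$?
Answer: $-238512$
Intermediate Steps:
$w = -17$
$C = -238495$ ($C = 9 - 238504 = -238495$)
$S{\left(w \right)} + C = -17 - 238495 = -238512$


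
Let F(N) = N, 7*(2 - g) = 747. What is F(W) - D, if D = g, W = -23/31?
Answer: 22562/217 ≈ 103.97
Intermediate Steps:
g = -733/7 (g = 2 - 1/7*747 = 2 - 747/7 = -733/7 ≈ -104.71)
W = -23/31 (W = -23*1/31 = -23/31 ≈ -0.74194)
D = -733/7 ≈ -104.71
F(W) - D = -23/31 - 1*(-733/7) = -23/31 + 733/7 = 22562/217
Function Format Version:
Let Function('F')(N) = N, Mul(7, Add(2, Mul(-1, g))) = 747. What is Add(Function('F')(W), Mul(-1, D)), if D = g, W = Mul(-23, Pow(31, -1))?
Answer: Rational(22562, 217) ≈ 103.97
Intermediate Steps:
g = Rational(-733, 7) (g = Add(2, Mul(Rational(-1, 7), 747)) = Add(2, Rational(-747, 7)) = Rational(-733, 7) ≈ -104.71)
W = Rational(-23, 31) (W = Mul(-23, Rational(1, 31)) = Rational(-23, 31) ≈ -0.74194)
D = Rational(-733, 7) ≈ -104.71
Add(Function('F')(W), Mul(-1, D)) = Add(Rational(-23, 31), Mul(-1, Rational(-733, 7))) = Add(Rational(-23, 31), Rational(733, 7)) = Rational(22562, 217)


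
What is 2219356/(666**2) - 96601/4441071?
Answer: 817789134760/164155307373 ≈ 4.9818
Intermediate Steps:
2219356/(666**2) - 96601/4441071 = 2219356/443556 - 96601*1/4441071 = 2219356*(1/443556) - 96601/4441071 = 554839/110889 - 96601/4441071 = 817789134760/164155307373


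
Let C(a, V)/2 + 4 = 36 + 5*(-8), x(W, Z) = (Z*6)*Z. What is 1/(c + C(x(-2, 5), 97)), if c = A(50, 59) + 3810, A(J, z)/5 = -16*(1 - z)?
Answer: 1/8434 ≈ 0.00011857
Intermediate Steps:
A(J, z) = -80 + 80*z (A(J, z) = 5*(-16*(1 - z)) = 5*(-16 + 16*z) = -80 + 80*z)
x(W, Z) = 6*Z² (x(W, Z) = (6*Z)*Z = 6*Z²)
C(a, V) = -16 (C(a, V) = -8 + 2*(36 + 5*(-8)) = -8 + 2*(36 - 40) = -8 + 2*(-4) = -8 - 8 = -16)
c = 8450 (c = (-80 + 80*59) + 3810 = (-80 + 4720) + 3810 = 4640 + 3810 = 8450)
1/(c + C(x(-2, 5), 97)) = 1/(8450 - 16) = 1/8434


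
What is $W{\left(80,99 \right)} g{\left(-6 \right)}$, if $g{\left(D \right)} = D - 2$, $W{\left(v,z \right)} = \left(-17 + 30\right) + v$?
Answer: $-744$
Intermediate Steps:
$W{\left(v,z \right)} = 13 + v$
$g{\left(D \right)} = -2 + D$
$W{\left(80,99 \right)} g{\left(-6 \right)} = \left(13 + 80\right) \left(-2 - 6\right) = 93 \left(-8\right) = -744$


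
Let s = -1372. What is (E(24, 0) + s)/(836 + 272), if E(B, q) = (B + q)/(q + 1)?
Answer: -337/277 ≈ -1.2166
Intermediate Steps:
E(B, q) = (B + q)/(1 + q)
(E(24, 0) + s)/(836 + 272) = ((24 + 0)/(1 + 0) - 1372)/(836 + 272) = (24/1 - 1372)/1108 = (1*24 - 1372)*(1/1108) = (24 - 1372)*(1/1108) = -1348*1/1108 = -337/277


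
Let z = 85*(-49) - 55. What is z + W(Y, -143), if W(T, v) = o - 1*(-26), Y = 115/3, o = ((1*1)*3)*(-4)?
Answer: -4206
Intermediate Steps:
z = -4220 (z = -4165 - 55 = -4220)
o = -12 (o = (1*3)*(-4) = 3*(-4) = -12)
Y = 115/3 (Y = 115*(⅓) = 115/3 ≈ 38.333)
W(T, v) = 14 (W(T, v) = -12 - 1*(-26) = -12 + 26 = 14)
z + W(Y, -143) = -4220 + 14 = -4206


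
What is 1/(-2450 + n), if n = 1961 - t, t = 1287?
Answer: -1/1776 ≈ -0.00056306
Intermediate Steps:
n = 674 (n = 1961 - 1*1287 = 1961 - 1287 = 674)
1/(-2450 + n) = 1/(-2450 + 674) = 1/(-1776) = -1/1776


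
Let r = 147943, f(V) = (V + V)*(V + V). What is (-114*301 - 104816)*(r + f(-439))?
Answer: -127836400510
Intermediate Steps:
f(V) = 4*V² (f(V) = (2*V)*(2*V) = 4*V²)
(-114*301 - 104816)*(r + f(-439)) = (-114*301 - 104816)*(147943 + 4*(-439)²) = (-34314 - 104816)*(147943 + 4*192721) = -139130*(147943 + 770884) = -139130*918827 = -127836400510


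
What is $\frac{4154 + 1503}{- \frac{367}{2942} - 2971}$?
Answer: $- \frac{16642894}{8741049} \approx -1.904$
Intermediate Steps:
$\frac{4154 + 1503}{- \frac{367}{2942} - 2971} = \frac{5657}{\left(-367\right) \frac{1}{2942} - 2971} = \frac{5657}{- \frac{367}{2942} - 2971} = \frac{5657}{- \frac{8741049}{2942}} = 5657 \left(- \frac{2942}{8741049}\right) = - \frac{16642894}{8741049}$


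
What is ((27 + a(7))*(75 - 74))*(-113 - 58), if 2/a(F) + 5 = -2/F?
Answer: -168435/37 ≈ -4552.3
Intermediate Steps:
a(F) = 2/(-5 - 2/F)
((27 + a(7))*(75 - 74))*(-113 - 58) = ((27 - 2*7/(2 + 5*7))*(75 - 74))*(-113 - 58) = ((27 - 2*7/(2 + 35))*1)*(-171) = ((27 - 2*7/37)*1)*(-171) = ((27 - 2*7*1/37)*1)*(-171) = ((27 - 14/37)*1)*(-171) = ((985/37)*1)*(-171) = (985/37)*(-171) = -168435/37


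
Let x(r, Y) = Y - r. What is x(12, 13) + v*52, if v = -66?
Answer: -3431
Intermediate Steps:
x(12, 13) + v*52 = (13 - 1*12) - 66*52 = (13 - 12) - 3432 = 1 - 3432 = -3431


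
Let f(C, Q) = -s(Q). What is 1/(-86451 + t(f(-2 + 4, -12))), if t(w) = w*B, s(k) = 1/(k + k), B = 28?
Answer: -6/518699 ≈ -1.1567e-5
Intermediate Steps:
s(k) = 1/(2*k)
f(C, Q) = -1/(2*Q)
t(w) = 28*w (t(w) = w*28 = 28*w)
1/(-86451 + t(f(-2 + 4, -12))) = 1/(-86451 + 28*(-1/2/(-12))) = 1/(-86451 + 28*(-1/2*(-1/12))) = 1/(-86451 + 28*(1/24)) = 1/(-86451 + 7/6) = 1/(-518699/6) = -6/518699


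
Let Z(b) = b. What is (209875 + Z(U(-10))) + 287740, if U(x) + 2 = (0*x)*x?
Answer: 497613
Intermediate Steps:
U(x) = -2 (U(x) = -2 + (0*x)*x = -2 + 0*x = -2 + 0 = -2)
(209875 + Z(U(-10))) + 287740 = (209875 - 2) + 287740 = 209873 + 287740 = 497613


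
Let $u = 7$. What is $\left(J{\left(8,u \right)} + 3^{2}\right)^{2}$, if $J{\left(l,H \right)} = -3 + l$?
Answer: $196$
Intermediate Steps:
$\left(J{\left(8,u \right)} + 3^{2}\right)^{2} = \left(\left(-3 + 8\right) + 3^{2}\right)^{2} = \left(5 + 9\right)^{2} = 14^{2} = 196$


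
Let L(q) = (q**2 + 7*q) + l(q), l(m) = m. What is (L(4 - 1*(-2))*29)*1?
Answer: 2436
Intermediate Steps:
L(q) = q**2 + 8*q (L(q) = (q**2 + 7*q) + q = q**2 + 8*q)
(L(4 - 1*(-2))*29)*1 = (((4 - 1*(-2))*(8 + (4 - 1*(-2))))*29)*1 = (((4 + 2)*(8 + (4 + 2)))*29)*1 = ((6*(8 + 6))*29)*1 = ((6*14)*29)*1 = (84*29)*1 = 2436*1 = 2436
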